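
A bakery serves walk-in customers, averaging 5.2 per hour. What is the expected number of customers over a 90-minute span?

7.8

E[N] = λt = 5.2 × 1.5 = 7.8 (a 90-minute span = 1.5 hours).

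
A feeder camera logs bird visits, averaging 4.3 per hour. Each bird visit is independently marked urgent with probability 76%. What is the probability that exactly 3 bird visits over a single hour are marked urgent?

0.2215

Thinning: the bird visits that are marked urgent themselves form a Poisson process with rate 0.76 × 4.3 = 3.268 per hour.
So μ = 3.268.
P(N = 3) = e^(−3.268) · 3.268^3/3! ≈ 0.2215.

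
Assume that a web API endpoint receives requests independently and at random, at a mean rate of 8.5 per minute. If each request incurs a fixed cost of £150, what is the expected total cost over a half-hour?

£38250

E[N] = 8.5 × 30 = 255 (a half-hour = 30 minutes); E[cost] = 255 × £150 = £38250.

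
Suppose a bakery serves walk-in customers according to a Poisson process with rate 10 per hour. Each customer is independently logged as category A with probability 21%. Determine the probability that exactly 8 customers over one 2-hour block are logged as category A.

Thinning: the customers that are logged as category A themselves form a Poisson process with rate 0.21 × 10 = 2.1 per hour.
Over the interval, μ = 2.1 × 2 = 4.2 (a 2-hour block = 2 hours).
P(N = 8) = e^(−4.2) · 4.2^8/8! ≈ 0.0360.

0.0360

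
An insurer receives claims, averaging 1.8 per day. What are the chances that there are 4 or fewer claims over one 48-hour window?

Over the interval, μ = 1.8 × 2 = 3.6 (a 48-hour window = 2 days).
P(N ≤ 4) = Σ_{j=0}^{4} e^(−μ) μ^j/j! ≈ 0.7064.

0.7064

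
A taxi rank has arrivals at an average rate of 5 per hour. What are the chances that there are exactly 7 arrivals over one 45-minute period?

Over the interval, μ = 5 × 0.75 = 3.75 (a 45-minute period = 0.75 hours).
P(N = 7) = e^(−μ) μ^7/7! = e^(−3.75) · 3.75^7/5040 ≈ 0.0487.

0.0487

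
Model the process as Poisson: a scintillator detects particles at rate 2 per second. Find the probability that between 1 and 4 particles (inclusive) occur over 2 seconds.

0.6105

Over the interval, μ = 2 × 2 = 4 (2 seconds).
P(1 ≤ N ≤ 4) = Σ_{j=1}^{4} e^(−4) · 4^j/j! ≈ 0.6105.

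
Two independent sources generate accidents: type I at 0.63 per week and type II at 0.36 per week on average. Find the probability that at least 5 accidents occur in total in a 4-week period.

Independent Poisson processes superpose: combined rate λ = 0.63 + 0.36 = 0.99 per week.
Over the interval, μ = 0.99 × 4 = 3.96 (a 4-week period = 4 weeks).
P(N ≥ 5) = 1 − P(N ≤ 4) ≈ 0.3633.

0.3633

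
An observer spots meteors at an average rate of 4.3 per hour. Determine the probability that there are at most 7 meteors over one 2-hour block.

0.3728

Over the interval, μ = 4.3 × 2 = 8.6 (a 2-hour block = 2 hours).
P(N ≤ 7) = Σ_{j=0}^{7} e^(−μ) μ^j/j! ≈ 0.3728.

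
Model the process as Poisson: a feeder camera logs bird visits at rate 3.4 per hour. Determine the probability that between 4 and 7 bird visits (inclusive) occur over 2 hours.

Over the interval, μ = 3.4 × 2 = 6.8 (2 hours).
P(4 ≤ N ≤ 7) = Σ_{j=4}^{7} e^(−6.8) · 6.8^j/j! ≈ 0.5357.

0.5357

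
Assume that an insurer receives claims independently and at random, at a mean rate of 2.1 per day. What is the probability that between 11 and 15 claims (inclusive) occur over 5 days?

Over the interval, μ = 2.1 × 5 = 10.5 (5 days).
P(11 ≤ N ≤ 15) = Σ_{j=11}^{15} e^(−10.5) · 10.5^j/j! ≈ 0.4109.

0.4109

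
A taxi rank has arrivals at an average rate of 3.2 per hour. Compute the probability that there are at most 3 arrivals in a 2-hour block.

Over the interval, μ = 3.2 × 2 = 6.4 (a 2-hour block = 2 hours).
P(N ≤ 3) = Σ_{j=0}^{3} e^(−μ) μ^j/j! ≈ 0.1189.

0.1189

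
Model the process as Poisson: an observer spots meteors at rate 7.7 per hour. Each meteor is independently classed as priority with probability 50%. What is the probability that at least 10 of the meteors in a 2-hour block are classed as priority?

0.2469

Thinning: the meteors that are classed as priority themselves form a Poisson process with rate 0.5 × 7.7 = 3.85 per hour.
Over the interval, μ = 3.85 × 2 = 7.7 (a 2-hour block = 2 hours).
P(N ≥ 10) = 1 − P(N ≤ 9) ≈ 0.2469.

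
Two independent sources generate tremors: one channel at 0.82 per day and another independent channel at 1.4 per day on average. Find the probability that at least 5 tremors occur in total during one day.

Independent Poisson processes superpose: combined rate λ = 0.82 + 1.4 = 2.22 per day.
So μ = 2.22.
P(N ≥ 5) = 1 − P(N ≤ 4) ≈ 0.0747.

0.0747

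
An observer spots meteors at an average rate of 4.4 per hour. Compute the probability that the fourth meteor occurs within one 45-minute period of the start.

Over the interval, μ = 4.4 × 0.75 = 3.3 (a 45-minute period = 0.75 hours).
The fourth arrival falls in the interval iff at least 4 events occur there: P(S_4 ≤ t) = P(N ≥ 4) = 1 − P(N ≤ 3) ≈ 0.4197.

0.4197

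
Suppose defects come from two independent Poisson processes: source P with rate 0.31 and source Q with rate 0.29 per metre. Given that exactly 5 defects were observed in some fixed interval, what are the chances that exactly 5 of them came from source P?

0.0368

Given the total, each event is independently from source P with probability p = λ_P/(λ_P+λ_Q) = 0.31/0.6 ≈ 0.5167.
So K ~ Binomial(5, 0.31/0.6): P(K = 5) = C(5,5) · (0.31/0.6)^5 · (0.29/0.6)^0 ≈ 0.0368.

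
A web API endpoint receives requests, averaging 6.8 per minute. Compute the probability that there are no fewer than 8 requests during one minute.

0.3715

With mean μ = 6.8 per minute,
P(N ≥ 8) = 1 − P(N ≤ 7) = 1 − Σ_{j=0}^{7} e^(−μ) μ^j/j! ≈ 0.3715.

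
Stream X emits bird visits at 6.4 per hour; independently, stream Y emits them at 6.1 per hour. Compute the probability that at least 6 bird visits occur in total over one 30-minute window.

0.5936

Independent Poisson processes superpose: combined rate λ = 6.4 + 6.1 = 12.5 per hour.
Over the interval, μ = 12.5 × 0.5 = 6.25 (a 30-minute window = 0.5 hours).
P(N ≥ 6) = 1 − P(N ≤ 5) ≈ 0.5936.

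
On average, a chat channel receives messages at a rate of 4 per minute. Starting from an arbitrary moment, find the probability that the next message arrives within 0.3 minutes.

Inter-arrival times are exponential with rate λ = 4 per minute.
P(T ≤ 0.3) = 1 − e^(−λt) = 1 − e^(−4 × 0.3) = 1 − e^(−1.2) ≈ 0.6988.

0.6988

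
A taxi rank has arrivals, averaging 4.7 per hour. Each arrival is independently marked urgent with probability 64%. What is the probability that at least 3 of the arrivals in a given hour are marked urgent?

Thinning: the arrivals that are marked urgent themselves form a Poisson process with rate 0.64 × 4.7 = 3.008 per hour.
So μ = 3.008.
P(N ≥ 3) = 1 − P(N ≤ 2) ≈ 0.5786.

0.5786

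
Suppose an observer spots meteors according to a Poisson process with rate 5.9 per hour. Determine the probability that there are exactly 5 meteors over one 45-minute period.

Over the interval, μ = 5.9 × 0.75 = 4.425 (a 45-minute period = 0.75 hours).
P(N = 5) = e^(−μ) μ^5/5! = e^(−4.425) · 4.425^5/120 ≈ 0.1693.

0.1693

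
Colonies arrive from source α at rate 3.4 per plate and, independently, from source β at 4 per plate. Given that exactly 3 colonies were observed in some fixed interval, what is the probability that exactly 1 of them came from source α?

Given the total, each event is independently from source α with probability p = λ_α/(λ_α+λ_β) = 3.4/7.4 ≈ 0.4595.
So K ~ Binomial(3, 3.4/7.4): P(K = 1) = C(3,1) · (3.4/7.4)^1 · (4/7.4)^2 ≈ 0.4027.

0.4027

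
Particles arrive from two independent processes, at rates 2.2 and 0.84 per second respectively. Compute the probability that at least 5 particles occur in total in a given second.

0.1915

Independent Poisson processes superpose: combined rate λ = 2.2 + 0.84 = 3.04 per second.
So μ = 3.04.
P(N ≥ 5) = 1 − P(N ≤ 4) ≈ 0.1915.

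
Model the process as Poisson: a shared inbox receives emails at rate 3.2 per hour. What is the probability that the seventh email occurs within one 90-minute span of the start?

Over the interval, μ = 3.2 × 1.5 = 4.8 (a 90-minute span = 1.5 hours).
The seventh arrival falls in the interval iff at least 7 events occur there: P(S_7 ≤ t) = P(N ≥ 7) = 1 − P(N ≤ 6) ≈ 0.2092.

0.2092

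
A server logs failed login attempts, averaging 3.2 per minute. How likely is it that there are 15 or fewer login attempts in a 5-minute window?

0.4667

Over the interval, μ = 3.2 × 5 = 16 (a 5-minute window = 5 minutes).
P(N ≤ 15) = Σ_{j=0}^{15} e^(−μ) μ^j/j! ≈ 0.4667.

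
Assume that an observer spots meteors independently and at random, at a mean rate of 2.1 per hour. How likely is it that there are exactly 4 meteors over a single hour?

0.0992

With mean μ = 2.1 per hour,
P(N = 4) = e^(−μ) μ^4/4! = e^(−2.1) · 2.1^4/24 ≈ 0.0992.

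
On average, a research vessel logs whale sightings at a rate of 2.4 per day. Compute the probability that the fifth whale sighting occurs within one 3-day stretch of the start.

Over the interval, μ = 2.4 × 3 = 7.2 (a 3-day stretch = 3 days).
The fifth arrival falls in the interval iff at least 5 events occur there: P(S_5 ≤ t) = P(N ≥ 5) = 1 − P(N ≤ 4) ≈ 0.8445.

0.8445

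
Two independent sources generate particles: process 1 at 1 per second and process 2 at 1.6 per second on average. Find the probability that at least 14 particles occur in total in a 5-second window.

0.4270

Independent Poisson processes superpose: combined rate λ = 1 + 1.6 = 2.6 per second.
Over the interval, μ = 2.6 × 5 = 13 (a 5-second window = 5 seconds).
P(N ≥ 14) = 1 − P(N ≤ 13) ≈ 0.4270.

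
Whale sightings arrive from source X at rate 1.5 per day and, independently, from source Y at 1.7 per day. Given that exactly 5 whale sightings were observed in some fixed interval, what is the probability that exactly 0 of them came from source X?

0.0423

Given the total, each event is independently from source X with probability p = λ_X/(λ_X+λ_Y) = 1.5/3.2 ≈ 0.4688.
So K ~ Binomial(5, 1.5/3.2): P(K = 0) = C(5,0) · (1.5/3.2)^0 · (1.7/3.2)^5 ≈ 0.0423.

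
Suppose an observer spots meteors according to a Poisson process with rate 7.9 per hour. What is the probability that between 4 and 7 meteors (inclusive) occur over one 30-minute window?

0.5085

Over the interval, μ = 7.9 × 0.5 = 3.95 (a 30-minute window = 0.5 hours).
P(4 ≤ N ≤ 7) = Σ_{j=4}^{7} e^(−3.95) · 3.95^j/j! ≈ 0.5085.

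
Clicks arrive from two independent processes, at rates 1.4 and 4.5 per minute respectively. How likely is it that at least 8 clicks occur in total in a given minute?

Independent Poisson processes superpose: combined rate λ = 1.4 + 4.5 = 5.9 per minute.
So μ = 5.9.
P(N ≥ 8) = 1 − P(N ≤ 7) ≈ 0.2424.

0.2424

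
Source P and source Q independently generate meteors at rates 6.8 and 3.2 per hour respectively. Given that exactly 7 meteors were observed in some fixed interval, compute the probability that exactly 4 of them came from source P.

Given the total, each event is independently from source P with probability p = λ_P/(λ_P+λ_Q) = 6.8/10 = 0.6800.
So K ~ Binomial(7, 6.8/10): P(K = 4) = C(7,4) · (6.8/10)^4 · (3.2/10)^3 ≈ 0.2452.

0.2452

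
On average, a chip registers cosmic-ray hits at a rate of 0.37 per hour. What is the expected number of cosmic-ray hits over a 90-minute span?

E[N] = λt = 0.37 × 1.5 = 0.555 (a 90-minute span = 1.5 hours).

0.555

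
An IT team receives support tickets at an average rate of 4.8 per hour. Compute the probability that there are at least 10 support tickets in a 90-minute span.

Over the interval, μ = 4.8 × 1.5 = 7.2 (a 90-minute span = 1.5 hours).
P(N ≥ 10) = 1 − P(N ≤ 9) = 1 − Σ_{j=0}^{9} e^(−μ) μ^j/j! ≈ 0.1904.

0.1904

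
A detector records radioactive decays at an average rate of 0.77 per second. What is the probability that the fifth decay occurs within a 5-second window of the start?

0.3419

Over the interval, μ = 0.77 × 5 = 3.85 (a 5-second window = 5 seconds).
The fifth arrival falls in the interval iff at least 5 events occur there: P(S_5 ≤ t) = P(N ≥ 5) = 1 − P(N ≤ 4) ≈ 0.3419.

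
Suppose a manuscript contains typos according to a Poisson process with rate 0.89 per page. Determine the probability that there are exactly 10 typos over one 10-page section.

Over the interval, μ = 0.89 × 10 = 8.9 (a 10-page section = 10 pages).
P(N = 10) = e^(−μ) μ^10/10! = e^(−8.9) · 8.9^10/3628800 ≈ 0.1172.

0.1172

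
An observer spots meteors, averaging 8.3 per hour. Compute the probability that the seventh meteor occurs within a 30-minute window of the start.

0.1269

Over the interval, μ = 8.3 × 0.5 = 4.15 (a 30-minute window = 0.5 hours).
The seventh arrival falls in the interval iff at least 7 events occur there: P(S_7 ≤ t) = P(N ≥ 7) = 1 − P(N ≤ 6) ≈ 0.1269.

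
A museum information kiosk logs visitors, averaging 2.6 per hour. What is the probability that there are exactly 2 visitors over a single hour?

With mean μ = 2.6 per hour,
P(N = 2) = e^(−μ) μ^2/2! = e^(−2.6) · 2.6^2/2 ≈ 0.2510.

0.2510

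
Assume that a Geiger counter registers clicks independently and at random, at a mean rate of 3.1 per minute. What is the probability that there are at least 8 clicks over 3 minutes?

0.7100

Over the interval, μ = 3.1 × 3 = 9.3 (3 minutes).
P(N ≥ 8) = 1 − P(N ≤ 7) = 1 − Σ_{j=0}^{7} e^(−μ) μ^j/j! ≈ 0.7100.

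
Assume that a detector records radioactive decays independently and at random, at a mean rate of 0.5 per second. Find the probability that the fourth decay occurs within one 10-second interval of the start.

Over the interval, μ = 0.5 × 10 = 5 (a 10-second interval = 10 seconds).
The fourth arrival falls in the interval iff at least 4 events occur there: P(S_4 ≤ t) = P(N ≥ 4) = 1 − P(N ≤ 3) ≈ 0.7350.

0.7350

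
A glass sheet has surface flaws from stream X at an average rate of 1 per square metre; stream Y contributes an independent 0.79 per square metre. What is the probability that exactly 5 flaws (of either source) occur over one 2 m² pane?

0.1366

Independent Poisson processes superpose: combined rate λ = 1 + 0.79 = 1.79 per square metre.
Over the interval, μ = 1.79 × 2 = 3.58 (a 2 m² pane = 2 square metres).
P(N = 5) = e^(−3.58) · 3.58^5/5! ≈ 0.1366.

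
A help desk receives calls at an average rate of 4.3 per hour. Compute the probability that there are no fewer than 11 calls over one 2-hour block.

Over the interval, μ = 4.3 × 2 = 8.6 (a 2-hour block = 2 hours).
P(N ≥ 11) = 1 − P(N ≤ 10) = 1 − Σ_{j=0}^{10} e^(−μ) μ^j/j! ≈ 0.2478.

0.2478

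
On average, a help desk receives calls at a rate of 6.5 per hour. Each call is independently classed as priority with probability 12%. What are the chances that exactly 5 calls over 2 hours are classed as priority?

Thinning: the calls that are classed as priority themselves form a Poisson process with rate 0.12 × 6.5 = 0.78 per hour.
Over the interval, μ = 0.78 × 2 = 1.56 (2 hours).
P(N = 5) = e^(−1.56) · 1.56^5/5! ≈ 0.0162.

0.0162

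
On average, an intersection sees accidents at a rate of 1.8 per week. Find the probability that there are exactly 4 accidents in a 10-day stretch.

0.1392

Over the interval, μ = 1.8 × 10/7 ≈ 2.57143 (a 10-day stretch = 10/7 weeks).
P(N = 4) = e^(−μ) μ^4/4! = e^(−2.57143) · 2.57143^4/24 ≈ 0.1392.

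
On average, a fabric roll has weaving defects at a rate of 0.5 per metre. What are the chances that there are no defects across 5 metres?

Over the interval, μ = 0.5 × 5 = 2.5 (5 metres).
P(N = 0) = e^(−μ) μ^0/0! = e^(−2.5) · 2.5^0/1 ≈ 0.0821.

0.0821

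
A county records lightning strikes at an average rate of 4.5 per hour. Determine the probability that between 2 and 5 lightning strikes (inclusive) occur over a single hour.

With mean μ = 4.5 per hour,
P(2 ≤ N ≤ 5) = Σ_{j=2}^{5} e^(−4.5) · 4.5^j/j! ≈ 0.6418.

0.6418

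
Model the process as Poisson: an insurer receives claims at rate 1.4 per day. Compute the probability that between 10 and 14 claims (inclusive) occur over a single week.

0.4434

Over the interval, μ = 1.4 × 7 = 9.8 (a week = 7 days).
P(10 ≤ N ≤ 14) = Σ_{j=10}^{14} e^(−9.8) · 9.8^j/j! ≈ 0.4434.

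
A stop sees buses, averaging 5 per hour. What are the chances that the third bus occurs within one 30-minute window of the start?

0.4562

Over the interval, μ = 5 × 0.5 = 2.5 (a 30-minute window = 0.5 hours).
The third arrival falls in the interval iff at least 3 events occur there: P(S_3 ≤ t) = P(N ≥ 3) = 1 − P(N ≤ 2) ≈ 0.4562.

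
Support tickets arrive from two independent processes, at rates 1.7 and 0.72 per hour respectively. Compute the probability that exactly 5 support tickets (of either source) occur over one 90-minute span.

Independent Poisson processes superpose: combined rate λ = 1.7 + 0.72 = 2.42 per hour.
Over the interval, μ = 2.42 × 1.5 = 3.63 (a 90-minute span = 1.5 hours).
P(N = 5) = e^(−3.63) · 3.63^5/5! ≈ 0.1393.

0.1393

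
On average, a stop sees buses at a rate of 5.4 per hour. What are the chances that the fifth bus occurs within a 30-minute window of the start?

0.1371

Over the interval, μ = 5.4 × 0.5 = 2.7 (a 30-minute window = 0.5 hours).
The fifth arrival falls in the interval iff at least 5 events occur there: P(S_5 ≤ t) = P(N ≥ 5) = 1 − P(N ≤ 4) ≈ 0.1371.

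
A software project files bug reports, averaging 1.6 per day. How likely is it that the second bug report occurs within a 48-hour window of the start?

0.8288

Over the interval, μ = 1.6 × 2 = 3.2 (a 48-hour window = 2 days).
The second arrival falls in the interval iff at least 2 events occur there: P(S_2 ≤ t) = P(N ≥ 2) = 1 − P(N ≤ 1) ≈ 0.8288.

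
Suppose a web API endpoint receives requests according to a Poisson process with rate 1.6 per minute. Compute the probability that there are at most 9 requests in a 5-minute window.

0.7166

Over the interval, μ = 1.6 × 5 = 8 (a 5-minute window = 5 minutes).
P(N ≤ 9) = Σ_{j=0}^{9} e^(−μ) μ^j/j! ≈ 0.7166.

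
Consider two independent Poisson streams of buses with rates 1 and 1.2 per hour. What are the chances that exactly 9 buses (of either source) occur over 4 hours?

Independent Poisson processes superpose: combined rate λ = 1 + 1.2 = 2.2 per hour.
Over the interval, μ = 2.2 × 4 = 8.8 (4 hours).
P(N = 9) = e^(−8.8) · 8.8^9/9! ≈ 0.1315.

0.1315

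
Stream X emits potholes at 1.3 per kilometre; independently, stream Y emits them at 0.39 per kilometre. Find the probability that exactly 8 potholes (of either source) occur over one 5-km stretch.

0.1379

Independent Poisson processes superpose: combined rate λ = 1.3 + 0.39 = 1.69 per kilometre.
Over the interval, μ = 1.69 × 5 = 8.45 (a 5-km stretch = 5 kilometres).
P(N = 8) = e^(−8.45) · 8.45^8/8! ≈ 0.1379.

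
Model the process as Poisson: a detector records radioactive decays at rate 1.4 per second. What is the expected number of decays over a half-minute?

E[N] = λt = 1.4 × 30 = 42 (a half-minute = 30 seconds).

42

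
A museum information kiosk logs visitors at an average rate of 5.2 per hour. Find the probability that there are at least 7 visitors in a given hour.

0.2676

With mean μ = 5.2 per hour,
P(N ≥ 7) = 1 − P(N ≤ 6) = 1 − Σ_{j=0}^{6} e^(−μ) μ^j/j! ≈ 0.2676.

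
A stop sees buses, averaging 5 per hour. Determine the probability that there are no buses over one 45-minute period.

0.0235

Over the interval, μ = 5 × 0.75 = 3.75 (a 45-minute period = 0.75 hours).
P(N = 0) = e^(−μ) μ^0/0! = e^(−3.75) · 3.75^0/1 ≈ 0.0235.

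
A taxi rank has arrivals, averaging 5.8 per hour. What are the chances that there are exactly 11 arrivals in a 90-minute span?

Over the interval, μ = 5.8 × 1.5 = 8.7 (a 90-minute span = 1.5 hours).
P(N = 11) = e^(−μ) μ^11/11! = e^(−8.7) · 8.7^11/39916800 ≈ 0.0902.

0.0902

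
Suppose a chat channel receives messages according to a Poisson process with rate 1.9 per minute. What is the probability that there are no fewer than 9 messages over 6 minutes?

Over the interval, μ = 1.9 × 6 = 11.4 (6 minutes).
P(N ≥ 9) = 1 − P(N ≤ 8) = 1 − Σ_{j=0}^{8} e^(−μ) μ^j/j! ≈ 0.8016.

0.8016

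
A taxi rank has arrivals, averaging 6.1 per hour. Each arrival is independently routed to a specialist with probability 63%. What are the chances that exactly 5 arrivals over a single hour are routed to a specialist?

0.1497

Thinning: the arrivals that are routed to a specialist themselves form a Poisson process with rate 0.63 × 6.1 = 3.843 per hour.
So μ = 3.843.
P(N = 5) = e^(−3.843) · 3.843^5/5! ≈ 0.1497.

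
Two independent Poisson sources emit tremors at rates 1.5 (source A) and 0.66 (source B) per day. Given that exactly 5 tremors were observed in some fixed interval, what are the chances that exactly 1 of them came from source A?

Given the total, each event is independently from source A with probability p = λ_A/(λ_A+λ_B) = 1.5/2.16 ≈ 0.6944.
So K ~ Binomial(5, 1.5/2.16): P(K = 1) = C(5,1) · (1.5/2.16)^1 · (0.66/2.16)^4 ≈ 0.0303.

0.0303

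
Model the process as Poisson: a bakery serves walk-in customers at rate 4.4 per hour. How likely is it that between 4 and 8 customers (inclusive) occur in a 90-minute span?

0.6744

Over the interval, μ = 4.4 × 1.5 = 6.6 (a 90-minute span = 1.5 hours).
P(4 ≤ N ≤ 8) = Σ_{j=4}^{8} e^(−6.6) · 6.6^j/j! ≈ 0.6744.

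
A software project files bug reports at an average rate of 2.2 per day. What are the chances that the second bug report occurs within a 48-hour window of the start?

Over the interval, μ = 2.2 × 2 = 4.4 (a 48-hour window = 2 days).
The second arrival falls in the interval iff at least 2 events occur there: P(S_2 ≤ t) = P(N ≥ 2) = 1 − P(N ≤ 1) ≈ 0.9337.

0.9337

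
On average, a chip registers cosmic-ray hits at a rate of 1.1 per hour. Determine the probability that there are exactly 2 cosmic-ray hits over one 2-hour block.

Over the interval, μ = 1.1 × 2 = 2.2 (a 2-hour block = 2 hours).
P(N = 2) = e^(−μ) μ^2/2! = e^(−2.2) · 2.2^2/2 ≈ 0.2681.

0.2681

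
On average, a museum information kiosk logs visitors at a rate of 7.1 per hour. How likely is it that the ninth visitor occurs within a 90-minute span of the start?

0.7355

Over the interval, μ = 7.1 × 1.5 = 10.65 (a 90-minute span = 1.5 hours).
The ninth arrival falls in the interval iff at least 9 events occur there: P(S_9 ≤ t) = P(N ≥ 9) = 1 − P(N ≤ 8) ≈ 0.7355.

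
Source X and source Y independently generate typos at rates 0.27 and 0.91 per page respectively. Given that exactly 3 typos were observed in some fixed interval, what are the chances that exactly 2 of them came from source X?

Given the total, each event is independently from source X with probability p = λ_X/(λ_X+λ_Y) = 0.27/1.18 ≈ 0.2288.
So K ~ Binomial(3, 0.27/1.18): P(K = 2) = C(3,2) · (0.27/1.18)^2 · (0.91/1.18)^1 ≈ 0.1211.

0.1211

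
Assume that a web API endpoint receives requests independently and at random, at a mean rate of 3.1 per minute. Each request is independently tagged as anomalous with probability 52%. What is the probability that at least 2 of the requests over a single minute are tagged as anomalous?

0.4789

Thinning: the requests that are tagged as anomalous themselves form a Poisson process with rate 0.52 × 3.1 = 1.612 per minute.
So μ = 1.612.
P(N ≥ 2) = 1 − P(N ≤ 1) ≈ 0.4789.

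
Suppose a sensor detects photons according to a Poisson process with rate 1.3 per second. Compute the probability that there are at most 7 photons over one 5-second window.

0.6728

Over the interval, μ = 1.3 × 5 = 6.5 (a 5-second window = 5 seconds).
P(N ≤ 7) = Σ_{j=0}^{7} e^(−μ) μ^j/j! ≈ 0.6728.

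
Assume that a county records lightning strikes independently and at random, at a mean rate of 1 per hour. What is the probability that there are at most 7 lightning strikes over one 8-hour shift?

0.4530

Over the interval, μ = 1 × 8 = 8 (an 8-hour shift = 8 hours).
P(N ≤ 7) = Σ_{j=0}^{7} e^(−μ) μ^j/j! ≈ 0.4530.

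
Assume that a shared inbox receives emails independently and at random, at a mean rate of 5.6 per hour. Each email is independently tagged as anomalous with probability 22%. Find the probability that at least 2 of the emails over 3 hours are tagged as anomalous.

Thinning: the emails that are tagged as anomalous themselves form a Poisson process with rate 0.22 × 5.6 = 1.232 per hour.
Over the interval, μ = 1.232 × 3 = 3.696 (3 hours).
P(N ≥ 2) = 1 − P(N ≤ 1) ≈ 0.8834.

0.8834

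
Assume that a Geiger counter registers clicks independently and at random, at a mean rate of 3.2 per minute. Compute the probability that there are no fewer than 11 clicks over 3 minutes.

Over the interval, μ = 3.2 × 3 = 9.6 (3 minutes).
P(N ≥ 11) = 1 − P(N ≤ 10) = 1 − Σ_{j=0}^{10} e^(−μ) μ^j/j! ≈ 0.3671.

0.3671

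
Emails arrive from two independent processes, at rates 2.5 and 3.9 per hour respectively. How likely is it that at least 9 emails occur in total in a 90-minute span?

Independent Poisson processes superpose: combined rate λ = 2.5 + 3.9 = 6.4 per hour.
Over the interval, μ = 6.4 × 1.5 = 9.6 (a 90-minute span = 1.5 hours).
P(N ≥ 9) = 1 − P(N ≤ 8) ≈ 0.6204.

0.6204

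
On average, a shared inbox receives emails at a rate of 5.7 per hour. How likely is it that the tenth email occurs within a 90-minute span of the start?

Over the interval, μ = 5.7 × 1.5 = 8.55 (a 90-minute span = 1.5 hours).
The tenth arrival falls in the interval iff at least 10 events occur there: P(S_10 ≤ t) = P(N ≥ 10) = 1 − P(N ≤ 9) ≈ 0.3535.

0.3535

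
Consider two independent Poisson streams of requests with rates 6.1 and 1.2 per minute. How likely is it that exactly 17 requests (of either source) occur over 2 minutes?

Independent Poisson processes superpose: combined rate λ = 6.1 + 1.2 = 7.3 per minute.
Over the interval, μ = 7.3 × 2 = 14.6 (2 minutes).
P(N = 17) = e^(−14.6) · 14.6^17/17! ≈ 0.0798.

0.0798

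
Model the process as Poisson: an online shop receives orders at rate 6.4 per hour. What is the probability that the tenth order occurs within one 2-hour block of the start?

Over the interval, μ = 6.4 × 2 = 12.8 (a 2-hour block = 2 hours).
The tenth arrival falls in the interval iff at least 10 events occur there: P(S_10 ≤ t) = P(N ≥ 10) = 1 − P(N ≤ 9) ≈ 0.8206.

0.8206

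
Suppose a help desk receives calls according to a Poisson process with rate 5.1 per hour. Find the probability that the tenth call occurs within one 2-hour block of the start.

Over the interval, μ = 5.1 × 2 = 10.2 (a 2-hour block = 2 hours).
The tenth arrival falls in the interval iff at least 10 events occur there: P(S_10 ≤ t) = P(N ≥ 10) = 1 − P(N ≤ 9) ≈ 0.5668.

0.5668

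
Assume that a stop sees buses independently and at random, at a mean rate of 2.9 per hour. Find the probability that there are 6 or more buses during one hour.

With mean μ = 2.9 per hour,
P(N ≥ 6) = 1 − P(N ≤ 5) = 1 − Σ_{j=0}^{5} e^(−μ) μ^j/j! ≈ 0.0742.

0.0742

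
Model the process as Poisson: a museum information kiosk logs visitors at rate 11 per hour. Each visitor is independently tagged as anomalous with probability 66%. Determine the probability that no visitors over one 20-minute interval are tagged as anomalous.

Thinning: the visitors that are tagged as anomalous themselves form a Poisson process with rate 0.66 × 11 = 7.26 per hour.
Over the interval, μ = 7.26 × 1/3 = 2.42 (a 20-minute interval = 1/3 hours).
P(N = 0) = e^(−2.42) · 2.42^0/0! ≈ 0.0889.

0.0889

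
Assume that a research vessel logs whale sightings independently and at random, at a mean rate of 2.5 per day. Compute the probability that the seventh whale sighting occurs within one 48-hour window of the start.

Over the interval, μ = 2.5 × 2 = 5 (a 48-hour window = 2 days).
The seventh arrival falls in the interval iff at least 7 events occur there: P(S_7 ≤ t) = P(N ≥ 7) = 1 − P(N ≤ 6) ≈ 0.2378.

0.2378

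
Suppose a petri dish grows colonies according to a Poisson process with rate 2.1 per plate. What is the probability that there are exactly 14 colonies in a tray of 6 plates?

Over the interval, μ = 2.1 × 6 = 12.6 (a tray of 6 plates = 6 plates).
P(N = 14) = e^(−μ) μ^14/14! = e^(−12.6) · 12.6^14/87178291200 ≈ 0.0983.

0.0983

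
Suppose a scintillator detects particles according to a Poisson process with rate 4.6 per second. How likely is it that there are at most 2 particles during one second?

With mean μ = 4.6 per second,
P(N ≤ 2) = Σ_{j=0}^{2} e^(−μ) μ^j/j! ≈ 0.1626.

0.1626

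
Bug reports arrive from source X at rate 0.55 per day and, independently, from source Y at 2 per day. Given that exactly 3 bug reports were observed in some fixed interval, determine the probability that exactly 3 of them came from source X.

0.0100

Given the total, each event is independently from source X with probability p = λ_X/(λ_X+λ_Y) = 0.55/2.55 ≈ 0.2157.
So K ~ Binomial(3, 0.55/2.55): P(K = 3) = C(3,3) · (0.55/2.55)^3 · (2/2.55)^0 ≈ 0.0100.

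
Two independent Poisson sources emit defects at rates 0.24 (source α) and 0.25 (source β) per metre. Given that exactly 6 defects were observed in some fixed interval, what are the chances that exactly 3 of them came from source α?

0.3121

Given the total, each event is independently from source α with probability p = λ_α/(λ_α+λ_β) = 0.24/0.49 ≈ 0.4898.
So K ~ Binomial(6, 0.24/0.49): P(K = 3) = C(6,3) · (0.24/0.49)^3 · (0.25/0.49)^3 ≈ 0.3121.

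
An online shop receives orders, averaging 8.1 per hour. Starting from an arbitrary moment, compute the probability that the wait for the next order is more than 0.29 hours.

The wait for the next event is exponential with rate λ = 8.1 per hour.
P(T > 0.29) = e^(−λt) = e^(−8.1 × 0.29) = e^(−2.349) ≈ 0.0955.

0.0955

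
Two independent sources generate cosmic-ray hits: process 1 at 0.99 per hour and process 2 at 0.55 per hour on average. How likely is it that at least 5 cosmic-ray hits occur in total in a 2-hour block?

Independent Poisson processes superpose: combined rate λ = 0.99 + 0.55 = 1.54 per hour.
Over the interval, μ = 1.54 × 2 = 3.08 (a 2-hour block = 2 hours).
P(N ≥ 5) = 1 − P(N ≤ 4) ≈ 0.1984.

0.1984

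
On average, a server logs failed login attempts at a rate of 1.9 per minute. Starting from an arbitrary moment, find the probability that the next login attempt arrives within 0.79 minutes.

Inter-arrival times are exponential with rate λ = 1.9 per minute.
P(T ≤ 0.79) = 1 − e^(−λt) = 1 − e^(−1.9 × 0.79) = 1 − e^(−1.501) ≈ 0.7771.

0.7771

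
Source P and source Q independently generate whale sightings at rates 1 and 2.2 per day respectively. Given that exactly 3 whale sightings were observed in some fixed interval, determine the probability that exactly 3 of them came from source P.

Given the total, each event is independently from source P with probability p = λ_P/(λ_P+λ_Q) = 1/3.2 = 0.3125.
So K ~ Binomial(3, 1/3.2): P(K = 3) = C(3,3) · (1/3.2)^3 · (2.2/3.2)^0 ≈ 0.0305.

0.0305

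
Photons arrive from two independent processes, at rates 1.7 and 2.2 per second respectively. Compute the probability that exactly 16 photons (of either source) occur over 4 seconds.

0.0987

Independent Poisson processes superpose: combined rate λ = 1.7 + 2.2 = 3.9 per second.
Over the interval, μ = 3.9 × 4 = 15.6 (4 seconds).
P(N = 16) = e^(−15.6) · 15.6^16/16! ≈ 0.0987.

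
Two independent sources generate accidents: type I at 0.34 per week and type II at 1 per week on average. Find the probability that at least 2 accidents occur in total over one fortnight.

0.7477

Independent Poisson processes superpose: combined rate λ = 0.34 + 1 = 1.34 per week.
Over the interval, μ = 1.34 × 2 = 2.68 (a fortnight = 2 weeks).
P(N ≥ 2) = 1 − P(N ≤ 1) ≈ 0.7477.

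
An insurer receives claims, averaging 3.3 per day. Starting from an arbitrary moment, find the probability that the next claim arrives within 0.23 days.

Inter-arrival times are exponential with rate λ = 3.3 per day.
P(T ≤ 0.23) = 1 − e^(−λt) = 1 − e^(−3.3 × 0.23) = 1 − e^(−0.759) ≈ 0.5319.

0.5319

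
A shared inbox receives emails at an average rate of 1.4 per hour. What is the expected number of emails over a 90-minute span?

E[N] = λt = 1.4 × 1.5 = 2.1 (a 90-minute span = 1.5 hours).

2.1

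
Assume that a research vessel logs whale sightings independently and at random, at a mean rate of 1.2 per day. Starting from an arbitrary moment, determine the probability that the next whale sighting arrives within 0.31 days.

0.3106

Inter-arrival times are exponential with rate λ = 1.2 per day.
P(T ≤ 0.31) = 1 − e^(−λt) = 1 − e^(−1.2 × 0.31) = 1 − e^(−0.372) ≈ 0.3106.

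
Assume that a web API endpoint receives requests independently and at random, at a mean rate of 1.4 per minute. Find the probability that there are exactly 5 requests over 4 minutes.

0.1697

Over the interval, μ = 1.4 × 4 = 5.6 (4 minutes).
P(N = 5) = e^(−μ) μ^5/5! = e^(−5.6) · 5.6^5/120 ≈ 0.1697.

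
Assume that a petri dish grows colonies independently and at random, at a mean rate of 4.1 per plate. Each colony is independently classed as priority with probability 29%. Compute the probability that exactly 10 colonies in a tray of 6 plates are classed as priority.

Thinning: the colonies that are classed as priority themselves form a Poisson process with rate 0.29 × 4.1 = 1.189 per plate.
Over the interval, μ = 1.189 × 6 = 7.134 (a tray of 6 plates = 6 plates).
P(N = 10) = e^(−7.134) · 7.134^10/10! ≈ 0.0750.

0.0750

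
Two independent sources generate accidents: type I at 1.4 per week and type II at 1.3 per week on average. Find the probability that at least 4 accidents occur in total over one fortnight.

0.7867

Independent Poisson processes superpose: combined rate λ = 1.4 + 1.3 = 2.7 per week.
Over the interval, μ = 2.7 × 2 = 5.4 (a fortnight = 2 weeks).
P(N ≥ 4) = 1 − P(N ≤ 3) ≈ 0.7867.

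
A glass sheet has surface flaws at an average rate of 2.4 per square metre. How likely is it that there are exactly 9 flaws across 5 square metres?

Over the interval, μ = 2.4 × 5 = 12 (5 square metres).
P(N = 9) = e^(−μ) μ^9/9! = e^(−12) · 12^9/362880 ≈ 0.0874.

0.0874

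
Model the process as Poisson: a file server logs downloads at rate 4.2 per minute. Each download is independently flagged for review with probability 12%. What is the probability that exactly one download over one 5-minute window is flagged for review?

0.2028

Thinning: the downloads that are flagged for review themselves form a Poisson process with rate 0.12 × 4.2 = 0.504 per minute.
Over the interval, μ = 0.504 × 5 = 2.52 (a 5-minute window = 5 minutes).
P(N = 1) = e^(−2.52) · 2.52^1/1! ≈ 0.2028.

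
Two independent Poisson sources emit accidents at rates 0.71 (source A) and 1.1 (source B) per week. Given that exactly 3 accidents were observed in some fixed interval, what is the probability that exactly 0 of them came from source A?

0.2245

Given the total, each event is independently from source A with probability p = λ_A/(λ_A+λ_B) = 0.71/1.81 ≈ 0.3923.
So K ~ Binomial(3, 0.71/1.81): P(K = 0) = C(3,0) · (0.71/1.81)^0 · (1.1/1.81)^3 ≈ 0.2245.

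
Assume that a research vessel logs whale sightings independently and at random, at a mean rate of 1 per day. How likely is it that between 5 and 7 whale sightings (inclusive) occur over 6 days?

Over the interval, μ = 1 × 6 = 6 (6 days).
P(5 ≤ N ≤ 7) = Σ_{j=5}^{7} e^(−6) · 6^j/j! ≈ 0.4589.

0.4589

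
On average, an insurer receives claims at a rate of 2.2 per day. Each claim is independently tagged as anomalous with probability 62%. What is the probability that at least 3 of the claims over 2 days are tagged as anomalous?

Thinning: the claims that are tagged as anomalous themselves form a Poisson process with rate 0.62 × 2.2 = 1.364 per day.
Over the interval, μ = 1.364 × 2 = 2.728 (2 days).
P(N ≥ 3) = 1 − P(N ≤ 2) ≈ 0.5132.

0.5132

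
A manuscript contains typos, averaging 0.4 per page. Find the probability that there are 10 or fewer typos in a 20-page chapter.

0.8159

Over the interval, μ = 0.4 × 20 = 8 (a 20-page chapter = 20 pages).
P(N ≤ 10) = Σ_{j=0}^{10} e^(−μ) μ^j/j! ≈ 0.8159.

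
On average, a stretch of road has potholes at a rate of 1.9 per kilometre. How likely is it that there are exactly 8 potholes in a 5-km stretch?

Over the interval, μ = 1.9 × 5 = 9.5 (a 5-km stretch = 5 kilometres).
P(N = 8) = e^(−μ) μ^8/8! = e^(−9.5) · 9.5^8/40320 ≈ 0.1232.

0.1232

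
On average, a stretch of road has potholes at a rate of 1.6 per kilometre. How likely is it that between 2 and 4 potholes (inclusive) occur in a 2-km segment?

Over the interval, μ = 1.6 × 2 = 3.2 (a 2-km segment = 2 kilometres).
P(2 ≤ N ≤ 4) = Σ_{j=2}^{4} e^(−3.2) · 3.2^j/j! ≈ 0.6094.

0.6094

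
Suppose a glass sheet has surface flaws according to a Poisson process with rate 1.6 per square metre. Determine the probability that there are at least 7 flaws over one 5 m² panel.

Over the interval, μ = 1.6 × 5 = 8 (a 5 m² panel = 5 square metres).
P(N ≥ 7) = 1 − P(N ≤ 6) = 1 − Σ_{j=0}^{6} e^(−μ) μ^j/j! ≈ 0.6866.

0.6866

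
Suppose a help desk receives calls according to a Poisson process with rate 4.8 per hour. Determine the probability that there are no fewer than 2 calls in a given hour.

With mean μ = 4.8 per hour,
P(N ≥ 2) = 1 − P(N ≤ 1) = 1 − Σ_{j=0}^{1} e^(−μ) μ^j/j! ≈ 0.9523.

0.9523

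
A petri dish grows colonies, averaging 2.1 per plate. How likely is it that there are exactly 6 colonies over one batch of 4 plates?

0.1097

Over the interval, μ = 2.1 × 4 = 8.4 (a batch of 4 plates = 4 plates).
P(N = 6) = e^(−μ) μ^6/6! = e^(−8.4) · 8.4^6/720 ≈ 0.1097.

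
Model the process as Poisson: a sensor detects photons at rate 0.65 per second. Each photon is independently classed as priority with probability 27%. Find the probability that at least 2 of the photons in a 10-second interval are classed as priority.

0.5236

Thinning: the photons that are classed as priority themselves form a Poisson process with rate 0.27 × 0.65 = 0.1755 per second.
Over the interval, μ = 0.1755 × 10 = 1.755 (a 10-second interval = 10 seconds).
P(N ≥ 2) = 1 − P(N ≤ 1) ≈ 0.5236.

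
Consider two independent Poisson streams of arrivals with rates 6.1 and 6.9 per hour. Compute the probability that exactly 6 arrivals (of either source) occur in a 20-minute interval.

Independent Poisson processes superpose: combined rate λ = 6.1 + 6.9 = 13 per hour.
Over the interval, μ = 13 × 1/3 ≈ 4.33333 (a 20-minute interval = 1/3 hours).
P(N = 6) = e^(−4.33333) · 4.33333^6/6! ≈ 0.1207.

0.1207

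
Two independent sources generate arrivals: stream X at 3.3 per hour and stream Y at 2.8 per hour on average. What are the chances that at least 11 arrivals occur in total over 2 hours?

0.6734

Independent Poisson processes superpose: combined rate λ = 3.3 + 2.8 = 6.1 per hour.
Over the interval, μ = 6.1 × 2 = 12.2 (2 hours).
P(N ≥ 11) = 1 − P(N ≤ 10) ≈ 0.6734.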